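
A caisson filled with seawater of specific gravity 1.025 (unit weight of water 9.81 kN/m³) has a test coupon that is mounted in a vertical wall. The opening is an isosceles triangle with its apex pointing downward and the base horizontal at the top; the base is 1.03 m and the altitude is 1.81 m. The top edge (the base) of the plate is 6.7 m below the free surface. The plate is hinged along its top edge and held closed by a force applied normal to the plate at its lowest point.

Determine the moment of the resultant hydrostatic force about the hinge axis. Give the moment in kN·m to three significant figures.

γ = 1.025 × 9.81 = 10.05525 kN/m³.
With the apex down, the centroid sits h/3 = 1.81/3 = 0.603333 m below the base (the top edge), so the centroid depth is h_c = 6.7 + 0.603333 = 7.30333 m.
A = ½ × 1.03 × 1.81 = 0.93215 m².
Resultant F = γ·h_c·A = 10.05525 × 7.30333 × 0.93215 = 68.4541 kN.
I_c = b·h³/36 = 1.03 × 1.81³/36 = 0.169656 m⁴.
Centre of pressure: y_p = y_c + I_c/(y_c·A) = 7.30333 + 0.169656/(7.30333 × 0.93215) = 7.30333 + 0.0249208 = 7.32825 m along the plane.
The resultant acts 0.603333 + 0.0249208 = 0.628254 m (along the plate) below the hinge at the top edge, so the moment about the hinge is M = F × 0.628254 = 68.4541 × 0.628254 = 43.0066 kN·m.

M ≈ 43.0 kN·m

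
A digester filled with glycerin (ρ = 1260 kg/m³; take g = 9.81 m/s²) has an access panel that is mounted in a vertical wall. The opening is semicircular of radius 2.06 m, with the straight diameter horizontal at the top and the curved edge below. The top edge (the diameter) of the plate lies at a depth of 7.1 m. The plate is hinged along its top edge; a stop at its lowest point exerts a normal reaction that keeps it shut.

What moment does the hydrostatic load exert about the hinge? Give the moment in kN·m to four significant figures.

M ≈ 598.9 kN·m

γ = ρg = 1260 × 9.81 / 1000 = 12.3606 kN/m³.
The centroid of a semicircle lies 4r/(3π) = 0.874291 m from the diameter, here below the top edge, so the centroid depth is h_c = 7.1 + 0.874291 = 7.97429 m.
A = πr²/2 = π × 2.06²/2 = 6.66583 m².
Resultant F = γ·h_c·A = 12.3606 × 7.97429 × 6.66583 = 657.031 kN.
I_c = (π/8 − 8/(9π))·r⁴ = 0.109757 × 2.06⁴ = 1.97652 m⁴.
Centre of pressure: y_p = y_c + I_c/(y_c·A) = 7.97429 + 1.97652/(7.97429 × 6.66583) = 7.97429 + 0.0371839 = 8.01147 m along the plane.
The resultant acts 0.874291 + 0.0371839 = 0.911475 m (along the plate) below the hinge at the top edge, so the moment about the hinge is M = F × 0.911475 = 657.031 × 0.911475 = 598.867 kN·m.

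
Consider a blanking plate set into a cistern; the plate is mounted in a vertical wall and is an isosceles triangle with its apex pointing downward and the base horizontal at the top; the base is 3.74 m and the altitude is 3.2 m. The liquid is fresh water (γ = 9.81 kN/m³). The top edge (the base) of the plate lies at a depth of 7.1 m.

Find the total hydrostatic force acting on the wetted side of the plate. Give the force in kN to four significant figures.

F ≈ 479.4 kN

γ = 9.81 kN/m³.
With the apex down, the centroid sits h/3 = 3.2/3 = 1.06667 m below the base (the top edge), so the centroid depth is h_c = 7.1 + 1.06667 = 8.16667 m.
A = ½ × 3.74 × 3.2 = 5.984 m².
Resultant F = γ·h_c·A = 9.81 × 8.16667 × 5.984 = 479.408 kN.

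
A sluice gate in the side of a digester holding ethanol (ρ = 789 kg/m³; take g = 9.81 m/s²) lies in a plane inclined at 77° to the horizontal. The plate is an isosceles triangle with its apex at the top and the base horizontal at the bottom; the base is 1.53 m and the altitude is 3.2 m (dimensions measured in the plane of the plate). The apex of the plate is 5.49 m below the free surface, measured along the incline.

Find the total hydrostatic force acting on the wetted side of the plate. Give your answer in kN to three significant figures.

F ≈ 141 kN

γ = ρg = 789 × 9.81 / 1000 = 7.74009 kN/m³.
Let θ = 77° be the plate's angle to the horizontal; measure y along the incline from where the plane meets the free surface. Vertical depth h = y·sinθ with sinθ = 0.974370.
With the apex up, the centroid sits 2h/3 = 2 × 3.2/3 = 2.13333 m below the apex, so y_c = 5.49 + 2.13333 = 7.62333 m and h_c = 7.62333 × 0.974370 = 7.42794 m.
A = ½ × 1.53 × 3.2 = 2.448 m².
Resultant F = γ·h_c·A = 7.74009 × 7.42794 × 2.448 = 140.743 kN.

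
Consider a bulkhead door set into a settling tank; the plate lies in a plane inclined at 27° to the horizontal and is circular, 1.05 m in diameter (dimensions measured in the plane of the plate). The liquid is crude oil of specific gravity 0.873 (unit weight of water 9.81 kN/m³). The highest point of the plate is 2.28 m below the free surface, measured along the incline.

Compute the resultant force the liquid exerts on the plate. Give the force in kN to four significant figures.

γ = 0.873 × 9.81 = 8.56413 kN/m³.
Let θ = 27° be the plate's angle to the horizontal; measure y along the incline from where the plane meets the free surface. Vertical depth h = y·sinθ with sinθ = 0.453990.
The centroid is at the centre, 0.525 m below the top of the plate, so y_c = 2.28 + 0.525 = 2.805 m and h_c = 2.805 × 0.453990 = 1.27344 m.
A = π(0.525)² = 0.865901 m².
Resultant F = γ·h_c·A = 8.56413 × 1.27344 × 0.865901 = 9.44343 kN.

F ≈ 9.443 kN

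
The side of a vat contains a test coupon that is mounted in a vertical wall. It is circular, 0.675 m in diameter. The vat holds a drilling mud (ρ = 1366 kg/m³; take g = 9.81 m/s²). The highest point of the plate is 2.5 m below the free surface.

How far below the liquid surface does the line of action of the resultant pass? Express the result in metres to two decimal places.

γ = ρg = 1366 × 9.81 / 1000 = 13.40046 kN/m³.
The centroid is at the centre, 0.3375 m below the top of the plate, so the centroid depth is h_c = 2.5 + 0.3375 = 2.8375 m.
A = π(0.3375)² = 0.357847 m².
Resultant F = γ·h_c·A = 13.40046 × 2.8375 × 0.357847 = 13.6067 kN.
I_c = πr⁴/4 = π × 0.3375⁴/4 = 0.0101903 m⁴.
Centre of pressure: y_p = y_c + I_c/(y_c·A) = 2.8375 + 0.0101903/(2.8375 × 0.357847) = 2.8375 + 0.0100358 = 2.84754 m along the plane.

h_p = 2.85 m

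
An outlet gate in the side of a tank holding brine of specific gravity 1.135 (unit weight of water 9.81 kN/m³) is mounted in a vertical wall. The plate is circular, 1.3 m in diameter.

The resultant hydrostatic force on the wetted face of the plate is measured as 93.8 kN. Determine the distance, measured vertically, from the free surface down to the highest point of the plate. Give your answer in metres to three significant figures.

γ = 1.135 × 9.81 = 11.13435 kN/m³.
A = π(0.65)² = 1.32732 m².
From F = γ·h_c·A, the centroid depth is h_c = 93.8/(11.13435 × 1.32732) = 6.34691 m.
The centroid is at the centre, 0.65 m below the top of the plate, so the highest point sits at h_top = 6.34691 − 0.65 = 5.69691 m below the surface.

d_top ≈ 5.70 m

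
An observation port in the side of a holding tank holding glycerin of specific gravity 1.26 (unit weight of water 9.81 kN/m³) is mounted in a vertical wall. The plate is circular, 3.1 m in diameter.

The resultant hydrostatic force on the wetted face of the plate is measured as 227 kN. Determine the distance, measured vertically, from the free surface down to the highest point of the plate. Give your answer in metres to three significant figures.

d_top ≈ 0.883 m

γ = 1.26 × 9.81 = 12.3606 kN/m³.
A = π(1.55)² = 7.54768 m².
From F = γ·h_c·A, the centroid depth is h_c = 227/(12.3606 × 7.54768) = 2.43317 m.
The centroid is at the centre, 1.55 m below the top of the plate, so the highest point sits at h_top = 2.43317 − 1.55 = 0.88317 m below the surface.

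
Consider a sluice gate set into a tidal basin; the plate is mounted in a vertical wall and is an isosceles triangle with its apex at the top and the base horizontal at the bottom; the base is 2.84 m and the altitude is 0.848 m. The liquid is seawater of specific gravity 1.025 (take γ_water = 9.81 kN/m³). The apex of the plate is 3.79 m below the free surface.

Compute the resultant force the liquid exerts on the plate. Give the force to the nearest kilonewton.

γ = 1.025 × 9.81 = 10.05525 kN/m³.
With the apex up, the centroid sits 2h/3 = 2 × 0.848/3 = 0.565333 m below the apex, so the centroid depth is h_c = 3.79 + 0.565333 = 4.35533 m.
A = ½ × 2.84 × 0.848 = 1.20416 m².
Resultant F = γ·h_c·A = 10.05525 × 4.35533 × 1.20416 = 52.7349 kN.

F ≈ 53 kN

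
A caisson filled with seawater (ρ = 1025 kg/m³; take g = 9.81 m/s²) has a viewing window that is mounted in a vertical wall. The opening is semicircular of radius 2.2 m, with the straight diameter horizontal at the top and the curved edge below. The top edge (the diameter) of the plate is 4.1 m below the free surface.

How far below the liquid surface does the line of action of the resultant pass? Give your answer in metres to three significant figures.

γ = ρg = 1025 × 9.81 / 1000 = 10.05525 kN/m³.
The centroid of a semicircle lies 4r/(3π) = 0.933709 m from the diameter, here below the top edge, so the centroid depth is h_c = 4.1 + 0.933709 = 5.03371 m.
A = πr²/2 = π × 2.2²/2 = 7.60265 m².
Resultant F = γ·h_c·A = 10.05525 × 5.03371 × 7.60265 = 384.81 kN.
I_c = (π/8 − 8/(9π))·r⁴ = 0.109757 × 2.2⁴ = 2.57112 m⁴.
Centre of pressure: y_p = y_c + I_c/(y_c·A) = 5.03371 + 2.57112/(5.03371 × 7.60265) = 5.03371 + 0.0671845 = 5.10089 m along the plane.

h_p = 5.10 m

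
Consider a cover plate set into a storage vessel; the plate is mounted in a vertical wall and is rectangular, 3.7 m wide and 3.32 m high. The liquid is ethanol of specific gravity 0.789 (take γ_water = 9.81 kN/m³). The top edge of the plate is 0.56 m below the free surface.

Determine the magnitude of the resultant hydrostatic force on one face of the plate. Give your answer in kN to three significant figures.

F ≈ 211 kN

γ = 0.789 × 9.81 = 7.74009 kN/m³.
The centroid lies 3.32/2 = 1.66 m below the top edge, so the centroid depth is h_c = 0.56 + 1.66 = 2.22 m.
A = 3.7 × 3.32 = 12.284 m².
Resultant F = γ·h_c·A = 7.74009 × 2.22 × 12.284 = 211.076 kN.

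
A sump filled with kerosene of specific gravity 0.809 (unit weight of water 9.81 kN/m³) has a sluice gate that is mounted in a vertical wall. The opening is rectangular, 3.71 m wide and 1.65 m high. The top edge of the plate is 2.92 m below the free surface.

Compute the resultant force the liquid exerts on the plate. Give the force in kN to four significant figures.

γ = 0.809 × 9.81 = 7.93629 kN/m³.
The centroid lies 1.65/2 = 0.825 m below the top edge, so the centroid depth is h_c = 2.92 + 0.825 = 3.745 m.
A = 3.71 × 1.65 = 6.1215 m².
Resultant F = γ·h_c·A = 7.93629 × 3.745 × 6.1215 = 181.94 kN.

F ≈ 181.9 kN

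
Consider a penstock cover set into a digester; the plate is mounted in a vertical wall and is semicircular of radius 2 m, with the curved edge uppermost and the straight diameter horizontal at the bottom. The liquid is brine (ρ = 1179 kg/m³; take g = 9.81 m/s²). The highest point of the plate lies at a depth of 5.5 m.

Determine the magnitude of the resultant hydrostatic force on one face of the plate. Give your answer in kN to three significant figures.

F ≈ 483 kN

γ = ρg = 1179 × 9.81 / 1000 = 11.56599 kN/m³.
The centroid lies 4r/(3π) = 0.848826 m above the diameter, so r − 4r/(3π) = 2 − 0.848826 = 1.15117 m below the topmost point, so the centroid depth is h_c = 5.5 + 1.15117 = 6.65117 m.
A = πr²/2 = π × 2²/2 = 6.28319 m².
Resultant F = γ·h_c·A = 11.56599 × 6.65117 × 6.28319 = 483.349 kN.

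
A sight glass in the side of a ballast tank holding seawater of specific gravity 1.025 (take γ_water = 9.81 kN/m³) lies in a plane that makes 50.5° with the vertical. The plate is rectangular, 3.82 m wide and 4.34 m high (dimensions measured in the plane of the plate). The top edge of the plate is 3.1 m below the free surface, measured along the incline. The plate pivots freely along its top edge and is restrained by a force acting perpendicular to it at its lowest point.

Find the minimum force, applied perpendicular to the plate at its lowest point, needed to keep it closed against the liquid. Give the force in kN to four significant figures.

γ = 1.025 × 9.81 = 10.05525 kN/m³.
The plate makes 50.5° with the vertical, i.e. θ = 90° − 50.5° = 39.5° to the horizontal. Measuring y along the incline from the free-surface line, vertical depth h = y·sinθ with sinθ = 0.636078.
The centroid lies 4.34/2 = 2.17 m below the top edge, so y_c = 3.1 + 2.17 = 5.27 m and h_c = 5.27 × 0.636078 = 3.35213 m.
A = 3.82 × 4.34 = 16.5788 m².
Resultant F = γ·h_c·A = 10.05525 × 3.35213 × 16.5788 = 558.813 kN.
I_c = b·h³/12 = 3.82 × 4.34³/12 = 26.0226 m⁴.
Centre of pressure: y_p = y_c + I_c/(y_c·A) = 5.27 + 26.0226/(5.27 × 16.5788) = 5.27 + 0.297843 = 5.56784 m along the plane.
The resultant acts 2.17 + 0.297843 = 2.46784 m (along the plate) below the hinge at the top edge, so the moment about the hinge is M = F × 2.46784 = 558.813 × 2.46784 = 1379.06 kN·m.
A normal force at the bottom, 4.34 m from the hinge, must supply this moment: P = 1379.06/4.34 = 317.756 kN.

P ≈ 317.8 kN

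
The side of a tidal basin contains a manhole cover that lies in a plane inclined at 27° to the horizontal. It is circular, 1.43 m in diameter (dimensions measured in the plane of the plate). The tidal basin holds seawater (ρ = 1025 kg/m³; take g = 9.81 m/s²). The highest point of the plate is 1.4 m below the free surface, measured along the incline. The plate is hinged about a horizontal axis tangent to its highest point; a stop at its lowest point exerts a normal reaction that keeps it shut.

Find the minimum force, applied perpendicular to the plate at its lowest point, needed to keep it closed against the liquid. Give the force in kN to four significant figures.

γ = ρg = 1025 × 9.81 / 1000 = 10.05525 kN/m³.
Let θ = 27° be the plate's angle to the horizontal; measure y along the incline from where the plane meets the free surface. Vertical depth h = y·sinθ with sinθ = 0.453990.
The centroid is at the centre, 0.715 m below the top of the plate, so y_c = 1.4 + 0.715 = 2.115 m and h_c = 2.115 × 0.453990 = 0.960189 m.
A = π(0.715)² = 1.60606 m².
Resultant F = γ·h_c·A = 10.05525 × 0.960189 × 1.60606 = 15.5064 kN.
I_c = πr⁴/4 = π × 0.715⁴/4 = 0.205265 m⁴.
Centre of pressure: y_p = y_c + I_c/(y_c·A) = 2.115 + 0.205265/(2.115 × 1.60606) = 2.115 + 0.0604286 = 2.17543 m along the plane.
The resultant acts 0.715 + 0.0604286 = 0.775429 m (along the plate) below the hinge at the top edge, so the moment about the hinge is M = F × 0.775429 = 15.5064 × 0.775429 = 12.0241 kN·m.
A normal force at the bottom, 1.43 m from the hinge, must supply this moment: P = 12.0241/1.43 = 8.40846 kN.

P ≈ 8.408 kN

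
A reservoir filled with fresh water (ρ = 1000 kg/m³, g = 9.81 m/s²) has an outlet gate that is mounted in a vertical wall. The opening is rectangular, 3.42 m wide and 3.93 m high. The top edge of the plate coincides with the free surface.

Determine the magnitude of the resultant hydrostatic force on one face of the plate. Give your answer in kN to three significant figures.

γ = ρg = 1000 × 9.81 = 9810 N/m³ = 9.81 kN/m³.
The centroid lies 3.93/2 = 1.965 m below the top edge, so the centroid depth is h_c = 1.965 m.
A = 3.42 × 3.93 = 13.4406 m².
Resultant F = γ·h_c·A = 9.81 × 1.965 × 13.4406 = 259.09 kN.

F ≈ 259 kN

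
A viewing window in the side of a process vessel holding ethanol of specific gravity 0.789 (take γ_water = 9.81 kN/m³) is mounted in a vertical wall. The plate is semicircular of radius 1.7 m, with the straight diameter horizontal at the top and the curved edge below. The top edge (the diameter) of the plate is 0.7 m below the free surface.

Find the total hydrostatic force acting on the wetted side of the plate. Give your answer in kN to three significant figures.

γ = 0.789 × 9.81 = 7.74009 kN/m³.
The centroid of a semicircle lies 4r/(3π) = 0.721502 m from the diameter, here below the top edge, so the centroid depth is h_c = 0.7 + 0.721502 = 1.4215 m.
A = πr²/2 = π × 1.7²/2 = 4.5396 m².
Resultant F = γ·h_c·A = 7.74009 × 1.4215 × 4.5396 = 49.9471 kN.

F ≈ 49.9 kN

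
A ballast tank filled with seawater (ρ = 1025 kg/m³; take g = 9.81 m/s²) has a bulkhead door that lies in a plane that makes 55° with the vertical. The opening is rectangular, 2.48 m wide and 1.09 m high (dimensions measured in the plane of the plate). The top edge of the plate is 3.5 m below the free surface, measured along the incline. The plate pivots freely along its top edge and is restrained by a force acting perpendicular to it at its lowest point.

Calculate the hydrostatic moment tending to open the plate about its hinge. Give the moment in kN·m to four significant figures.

M ≈ 35.91 kN·m

γ = ρg = 1025 × 9.81 / 1000 = 10.05525 kN/m³.
The plate makes 55° with the vertical, i.e. θ = 90° − 55° = 35° to the horizontal. Measuring y along the incline from the free-surface line, vertical depth h = y·sinθ with sinθ = 0.573576.
The centroid lies 1.09/2 = 0.545 m below the top edge, so y_c = 3.5 + 0.545 = 4.045 m and h_c = 4.045 × 0.573576 = 2.32011 m.
A = 2.48 × 1.09 = 2.7032 m².
Resultant F = γ·h_c·A = 10.05525 × 2.32011 × 2.7032 = 63.0637 kN.
I_c = b·h³/12 = 2.48 × 1.09³/12 = 0.267639 m⁴.
Centre of pressure: y_p = y_c + I_c/(y_c·A) = 4.045 + 0.267639/(4.045 × 2.7032) = 4.045 + 0.0244767 = 4.06948 m along the plane.
The resultant acts 0.545 + 0.0244767 = 0.569477 m (along the plate) below the hinge at the top edge, so the moment about the hinge is M = F × 0.569477 = 63.0637 × 0.569477 = 35.9133 kN·m.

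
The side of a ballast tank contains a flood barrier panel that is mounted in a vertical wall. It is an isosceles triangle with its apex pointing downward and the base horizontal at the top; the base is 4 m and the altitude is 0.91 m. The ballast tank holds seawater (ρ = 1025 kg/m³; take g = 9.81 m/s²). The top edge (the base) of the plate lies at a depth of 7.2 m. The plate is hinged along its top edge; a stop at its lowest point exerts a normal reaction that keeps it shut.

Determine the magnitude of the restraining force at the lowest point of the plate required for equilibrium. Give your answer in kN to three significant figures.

P ≈ 46.7 kN

γ = ρg = 1025 × 9.81 / 1000 = 10.05525 kN/m³.
With the apex down, the centroid sits h/3 = 0.91/3 = 0.303333 m below the base (the top edge), so the centroid depth is h_c = 7.2 + 0.303333 = 7.50333 m.
A = ½ × 4 × 0.91 = 1.82 m².
Resultant F = γ·h_c·A = 10.05525 × 7.50333 × 1.82 = 137.315 kN.
I_c = b·h³/36 = 4 × 0.91³/36 = 0.0837301 m⁴.
Centre of pressure: y_p = y_c + I_c/(y_c·A) = 7.50333 + 0.0837301/(7.50333 × 1.82) = 7.50333 + 0.00613135 = 7.50946 m along the plane.
The resultant acts 0.303333 + 0.00613135 = 0.309464 m (along the plate) below the hinge at the top edge, so the moment about the hinge is M = F × 0.309464 = 137.315 × 0.309464 = 42.494 kN·m.
A normal force at the bottom, 0.91 m from the hinge, must supply this moment: P = 42.494/0.91 = 46.6967 kN.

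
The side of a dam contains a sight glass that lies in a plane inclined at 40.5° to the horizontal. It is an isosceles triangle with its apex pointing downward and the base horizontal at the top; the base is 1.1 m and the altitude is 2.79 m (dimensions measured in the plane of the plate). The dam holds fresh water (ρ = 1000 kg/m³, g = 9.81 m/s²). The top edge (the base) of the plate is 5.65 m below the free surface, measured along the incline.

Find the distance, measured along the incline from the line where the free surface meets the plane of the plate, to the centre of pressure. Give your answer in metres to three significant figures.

y_p = 6.65 m

γ = ρg = 1000 × 9.81 = 9810 N/m³ = 9.81 kN/m³.
Let θ = 40.5° be the plate's angle to the horizontal; measure y along the incline from where the plane meets the free surface. Vertical depth h = y·sinθ with sinθ = 0.649448.
With the apex down, the centroid sits h/3 = 2.79/3 = 0.93 m below the base (the top edge), so y_c = 5.65 + 0.93 = 6.58 m and h_c = 6.58 × 0.649448 = 4.27337 m.
A = ½ × 1.1 × 2.79 = 1.5345 m².
Resultant F = γ·h_c·A = 9.81 × 4.27337 × 1.5345 = 64.3289 kN.
I_c = b·h³/36 = 1.1 × 2.79³/36 = 0.663595 m⁴.
Centre of pressure: y_p = y_c + I_c/(y_c·A) = 6.58 + 0.663595/(6.58 × 1.5345) = 6.58 + 0.0657219 = 6.64572 m along the plane.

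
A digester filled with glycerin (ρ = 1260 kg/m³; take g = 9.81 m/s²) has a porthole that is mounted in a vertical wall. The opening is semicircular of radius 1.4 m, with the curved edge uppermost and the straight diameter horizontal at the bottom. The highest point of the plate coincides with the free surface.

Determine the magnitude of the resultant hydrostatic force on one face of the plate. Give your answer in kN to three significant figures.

γ = ρg = 1260 × 9.81 / 1000 = 12.3606 kN/m³.
The centroid lies 4r/(3π) = 0.594178 m above the diameter, so r − 4r/(3π) = 1.4 − 0.594178 = 0.805822 m below the topmost point, so the centroid depth is h_c = 0.805822 m.
A = πr²/2 = π × 1.4²/2 = 3.07876 m².
Resultant F = γ·h_c·A = 12.3606 × 0.805822 × 3.07876 = 30.6658 kN.

F ≈ 30.7 kN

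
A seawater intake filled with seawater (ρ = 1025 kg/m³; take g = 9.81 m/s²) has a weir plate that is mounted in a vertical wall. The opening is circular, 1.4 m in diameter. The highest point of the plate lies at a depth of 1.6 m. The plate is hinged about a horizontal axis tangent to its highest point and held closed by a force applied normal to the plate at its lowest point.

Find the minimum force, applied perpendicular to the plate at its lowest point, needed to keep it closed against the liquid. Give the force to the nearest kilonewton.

γ = ρg = 1025 × 9.81 / 1000 = 10.05525 kN/m³.
The centroid is at the centre, 0.7 m below the top of the plate, so the centroid depth is h_c = 1.6 + 0.7 = 2.3 m.
A = π(0.7)² = 1.53938 m².
Resultant F = γ·h_c·A = 10.05525 × 2.3 × 1.53938 = 35.6014 kN.
I_c = πr⁴/4 = π × 0.7⁴/4 = 0.188574 m⁴.
Centre of pressure: y_p = y_c + I_c/(y_c·A) = 2.3 + 0.188574/(2.3 × 1.53938) = 2.3 + 0.0532609 = 2.35326 m along the plane.
The resultant acts 0.7 + 0.0532609 = 0.753261 m (along the plate) below the hinge at the top edge, so the moment about the hinge is M = F × 0.753261 = 35.6014 × 0.753261 = 26.8171 kN·m.
A normal force at the bottom, 1.4 m from the hinge, must supply this moment: P = 26.8171/1.4 = 19.1551 kN.

P ≈ 19 kN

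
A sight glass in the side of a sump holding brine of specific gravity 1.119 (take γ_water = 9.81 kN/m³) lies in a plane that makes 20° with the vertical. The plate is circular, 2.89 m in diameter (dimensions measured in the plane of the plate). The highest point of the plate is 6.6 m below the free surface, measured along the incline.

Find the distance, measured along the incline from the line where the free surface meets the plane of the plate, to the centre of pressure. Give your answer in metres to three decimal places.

y_p = 8.110 m

γ = 1.119 × 9.81 = 10.97739 kN/m³.
The plate makes 20° with the vertical, i.e. θ = 90° − 20° = 70° to the horizontal. Measuring y along the incline from the free-surface line, vertical depth h = y·sinθ with sinθ = 0.939693.
The centroid is at the centre, 1.445 m below the top of the plate, so y_c = 6.6 + 1.445 = 8.045 m and h_c = 8.045 × 0.939693 = 7.55983 m.
A = π(1.445)² = 6.55972 m².
Resultant F = γ·h_c·A = 10.97739 × 7.55983 × 6.55972 = 544.373 kN.
I_c = πr⁴/4 = π × 1.445⁴/4 = 3.42422 m⁴.
Centre of pressure: y_p = y_c + I_c/(y_c·A) = 8.045 + 3.42422/(8.045 × 6.55972) = 8.045 + 0.0648859 = 8.10989 m along the plane.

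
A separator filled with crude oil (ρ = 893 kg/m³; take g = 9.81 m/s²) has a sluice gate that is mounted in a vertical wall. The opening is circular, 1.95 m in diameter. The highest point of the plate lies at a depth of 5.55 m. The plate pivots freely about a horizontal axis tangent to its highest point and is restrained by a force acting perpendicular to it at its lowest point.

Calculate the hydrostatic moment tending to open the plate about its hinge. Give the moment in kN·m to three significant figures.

γ = ρg = 893 × 9.81 / 1000 = 8.76033 kN/m³.
The centroid is at the centre, 0.975 m below the top of the plate, so the centroid depth is h_c = 5.55 + 0.975 = 6.525 m.
A = π(0.975)² = 2.98648 m².
Resultant F = γ·h_c·A = 8.76033 × 6.525 × 2.98648 = 170.711 kN.
I_c = πr⁴/4 = π × 0.975⁴/4 = 0.709755 m⁴.
Centre of pressure: y_p = y_c + I_c/(y_c·A) = 6.525 + 0.709755/(6.525 × 2.98648) = 6.525 + 0.0364224 = 6.56142 m along the plane.
The resultant acts 0.975 + 0.0364224 = 1.01142 m (along the plate) below the hinge at the top edge, so the moment about the hinge is M = F × 1.01142 = 170.711 × 1.01142 = 172.661 kN·m.

M ≈ 173 kN·m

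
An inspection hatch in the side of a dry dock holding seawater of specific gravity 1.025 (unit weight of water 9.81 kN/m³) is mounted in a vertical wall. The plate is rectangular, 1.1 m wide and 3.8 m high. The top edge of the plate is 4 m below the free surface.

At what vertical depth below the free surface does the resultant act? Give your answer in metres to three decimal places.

h_p = 6.104 m

γ = 1.025 × 9.81 = 10.05525 kN/m³.
The centroid lies 3.8/2 = 1.9 m below the top edge, so the centroid depth is h_c = 4 + 1.9 = 5.9 m.
A = 1.1 × 3.8 = 4.18 m².
Resultant F = γ·h_c·A = 10.05525 × 5.9 × 4.18 = 247.983 kN.
I_c = b·h³/12 = 1.1 × 3.8³/12 = 5.02993 m⁴.
Centre of pressure: y_p = y_c + I_c/(y_c·A) = 5.9 + 5.02993/(5.9 × 4.18) = 5.9 + 0.203955 = 6.10396 m along the plane.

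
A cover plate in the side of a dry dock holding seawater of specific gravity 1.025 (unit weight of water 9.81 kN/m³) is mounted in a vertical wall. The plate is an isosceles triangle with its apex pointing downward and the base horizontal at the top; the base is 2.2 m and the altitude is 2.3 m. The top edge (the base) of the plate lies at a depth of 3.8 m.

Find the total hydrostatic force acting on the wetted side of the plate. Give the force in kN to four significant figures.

γ = 1.025 × 9.81 = 10.05525 kN/m³.
With the apex down, the centroid sits h/3 = 2.3/3 = 0.766667 m below the base (the top edge), so the centroid depth is h_c = 3.8 + 0.766667 = 4.56667 m.
A = ½ × 2.2 × 2.3 = 2.53 m².
Resultant F = γ·h_c·A = 10.05525 × 4.56667 × 2.53 = 116.175 kN.

F ≈ 116.2 kN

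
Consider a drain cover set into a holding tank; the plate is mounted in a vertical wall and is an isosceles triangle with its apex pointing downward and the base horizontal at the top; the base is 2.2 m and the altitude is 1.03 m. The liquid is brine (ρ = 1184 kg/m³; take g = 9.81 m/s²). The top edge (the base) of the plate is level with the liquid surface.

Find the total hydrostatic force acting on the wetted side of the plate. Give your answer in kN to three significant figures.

F ≈ 4.52 kN

γ = ρg = 1184 × 9.81 / 1000 = 11.61504 kN/m³.
With the apex down, the centroid sits h/3 = 1.03/3 = 0.343333 m below the base (the top edge), so the centroid depth is h_c = 0.343333 m.
A = ½ × 2.2 × 1.03 = 1.133 m².
Resultant F = γ·h_c·A = 11.61504 × 0.343333 × 1.133 = 4.51821 kN.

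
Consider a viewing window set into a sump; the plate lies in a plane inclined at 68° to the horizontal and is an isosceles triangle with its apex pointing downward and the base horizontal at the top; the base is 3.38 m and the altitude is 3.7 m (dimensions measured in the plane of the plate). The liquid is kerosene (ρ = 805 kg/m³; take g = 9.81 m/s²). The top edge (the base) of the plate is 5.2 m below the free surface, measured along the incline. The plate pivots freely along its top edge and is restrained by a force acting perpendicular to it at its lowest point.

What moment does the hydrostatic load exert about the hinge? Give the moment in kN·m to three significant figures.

γ = ρg = 805 × 9.81 / 1000 = 7.89705 kN/m³.
Let θ = 68° be the plate's angle to the horizontal; measure y along the incline from where the plane meets the free surface. Vertical depth h = y·sinθ with sinθ = 0.927184.
With the apex down, the centroid sits h/3 = 3.7/3 = 1.23333 m below the base (the top edge), so y_c = 5.2 + 1.23333 = 6.43333 m and h_c = 6.43333 × 0.927184 = 5.96488 m.
A = ½ × 3.38 × 3.7 = 6.253 m².
Resultant F = γ·h_c·A = 7.89705 × 5.96488 × 6.253 = 294.547 kN.
I_c = b·h³/36 = 3.38 × 3.7³/36 = 4.75575 m⁴.
Centre of pressure: y_p = y_c + I_c/(y_c·A) = 6.43333 + 4.75575/(6.43333 × 6.253) = 6.43333 + 0.118221 = 6.55155 m along the plane.
The resultant acts 1.23333 + 0.118221 = 1.35155 m (along the plate) below the hinge at the top edge, so the moment about the hinge is M = F × 1.35155 = 294.547 × 1.35155 = 398.095 kN·m.

M ≈ 398 kN·m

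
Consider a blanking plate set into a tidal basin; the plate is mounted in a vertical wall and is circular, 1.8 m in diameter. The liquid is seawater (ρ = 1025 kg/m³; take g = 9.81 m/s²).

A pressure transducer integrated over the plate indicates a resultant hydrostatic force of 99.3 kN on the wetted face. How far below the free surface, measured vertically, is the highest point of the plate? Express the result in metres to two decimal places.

γ = ρg = 1025 × 9.81 / 1000 = 10.05525 kN/m³.
A = π(0.9)² = 2.54469 m².
From F = γ·h_c·A, the centroid depth is h_c = 99.3/(10.05525 × 2.54469) = 3.8808 m.
The centroid is at the centre, 0.9 m below the top of the plate, so the highest point sits at h_top = 3.8808 − 0.9 = 2.9808 m below the surface.

d_top ≈ 2.98 m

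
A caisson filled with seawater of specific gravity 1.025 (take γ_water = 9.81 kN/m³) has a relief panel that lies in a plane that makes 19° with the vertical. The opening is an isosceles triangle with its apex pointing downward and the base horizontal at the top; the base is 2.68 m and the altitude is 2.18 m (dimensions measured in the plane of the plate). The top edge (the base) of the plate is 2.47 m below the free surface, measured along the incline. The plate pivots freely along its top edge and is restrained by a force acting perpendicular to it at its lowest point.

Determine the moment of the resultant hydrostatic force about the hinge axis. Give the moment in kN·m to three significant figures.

M ≈ 71.8 kN·m

γ = 1.025 × 9.81 = 10.05525 kN/m³.
The plate makes 19° with the vertical, i.e. θ = 90° − 19° = 71° to the horizontal. Measuring y along the incline from the free-surface line, vertical depth h = y·sinθ with sinθ = 0.945519.
With the apex down, the centroid sits h/3 = 2.18/3 = 0.726667 m below the base (the top edge), so y_c = 2.47 + 0.726667 = 3.19667 m and h_c = 3.19667 × 0.945519 = 3.02251 m.
A = ½ × 2.68 × 2.18 = 2.9212 m².
Resultant F = γ·h_c·A = 10.05525 × 3.02251 × 2.9212 = 88.7814 kN.
I_c = b·h³/36 = 2.68 × 2.18³/36 = 0.771262 m⁴.
Centre of pressure: y_p = y_c + I_c/(y_c·A) = 3.19667 + 0.771262/(3.19667 × 2.9212) = 3.19667 + 0.0825929 = 3.27926 m along the plane.
The resultant acts 0.726667 + 0.0825929 = 0.80926 m (along the plate) below the hinge at the top edge, so the moment about the hinge is M = F × 0.80926 = 88.7814 × 0.80926 = 71.8472 kN·m.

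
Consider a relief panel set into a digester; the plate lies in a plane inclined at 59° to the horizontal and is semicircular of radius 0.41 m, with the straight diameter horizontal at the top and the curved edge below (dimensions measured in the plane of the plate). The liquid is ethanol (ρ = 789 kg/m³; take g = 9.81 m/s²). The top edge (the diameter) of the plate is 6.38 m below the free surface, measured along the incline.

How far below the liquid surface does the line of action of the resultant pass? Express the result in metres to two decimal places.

h_p = 5.62 m

γ = ρg = 789 × 9.81 / 1000 = 7.74009 kN/m³.
Let θ = 59° be the plate's angle to the horizontal; measure y along the incline from where the plane meets the free surface. Vertical depth h = y·sinθ with sinθ = 0.857167.
The centroid of a semicircle lies 4r/(3π) = 0.174009 m from the diameter, here below the top edge, so y_c = 6.38 + 0.174009 = 6.55401 m and h_c = 6.55401 × 0.857167 = 5.61788 m.
A = πr²/2 = π × 0.41²/2 = 0.264051 m².
Resultant F = γ·h_c·A = 7.74009 × 5.61788 × 0.264051 = 11.4817 kN.
I_c = (π/8 − 8/(9π))·r⁴ = 0.109757 × 0.41⁴ = 0.00310147 m⁴.
Centre of pressure: y_p = y_c + I_c/(y_c·A) = 6.55401 + 0.00310147/(6.55401 × 0.264051) = 6.55401 + 0.00179214 = 6.5558 m along the plane.
Vertically, h_p = y_p·sinθ = 6.5558 × 0.857167 = 5.61942 m.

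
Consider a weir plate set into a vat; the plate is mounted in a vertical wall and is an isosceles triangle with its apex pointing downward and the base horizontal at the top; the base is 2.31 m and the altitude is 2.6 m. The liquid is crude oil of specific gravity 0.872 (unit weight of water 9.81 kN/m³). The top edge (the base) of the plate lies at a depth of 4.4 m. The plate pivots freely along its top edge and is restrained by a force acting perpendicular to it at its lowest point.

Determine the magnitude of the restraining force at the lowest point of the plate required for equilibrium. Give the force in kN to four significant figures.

γ = 0.872 × 9.81 = 8.55432 kN/m³.
With the apex down, the centroid sits h/3 = 2.6/3 = 0.866667 m below the base (the top edge), so the centroid depth is h_c = 4.4 + 0.866667 = 5.26667 m.
A = ½ × 2.31 × 2.6 = 3.003 m².
Resultant F = γ·h_c·A = 8.55432 × 5.26667 × 3.003 = 135.293 kN.
I_c = b·h³/36 = 2.31 × 2.6³/36 = 1.12779 m⁴.
Centre of pressure: y_p = y_c + I_c/(y_c·A) = 5.26667 + 1.12779/(5.26667 × 3.003) = 5.26667 + 0.0713078 = 5.33798 m along the plane.
The resultant acts 0.866667 + 0.0713078 = 0.937975 m (along the plate) below the hinge at the top edge, so the moment about the hinge is M = F × 0.937975 = 135.293 × 0.937975 = 126.901 kN·m.
A normal force at the bottom, 2.6 m from the hinge, must supply this moment: P = 126.901/2.6 = 48.8081 kN.

P ≈ 48.81 kN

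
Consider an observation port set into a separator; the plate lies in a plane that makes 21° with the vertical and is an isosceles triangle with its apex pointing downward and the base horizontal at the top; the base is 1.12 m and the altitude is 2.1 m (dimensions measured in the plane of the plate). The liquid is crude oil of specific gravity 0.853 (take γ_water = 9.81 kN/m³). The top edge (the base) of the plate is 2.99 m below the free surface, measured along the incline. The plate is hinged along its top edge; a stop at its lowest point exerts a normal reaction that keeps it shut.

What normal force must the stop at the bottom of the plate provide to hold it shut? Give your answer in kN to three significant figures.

γ = 0.853 × 9.81 = 8.36793 kN/m³.
The plate makes 21° with the vertical, i.e. θ = 90° − 21° = 69° to the horizontal. Measuring y along the incline from the free-surface line, vertical depth h = y·sinθ with sinθ = 0.933580.
With the apex down, the centroid sits h/3 = 2.1/3 = 0.7 m below the base (the top edge), so y_c = 2.99 + 0.7 = 3.69 m and h_c = 3.69 × 0.933580 = 3.44491 m.
A = ½ × 1.12 × 2.1 = 1.176 m².
Resultant F = γ·h_c·A = 8.36793 × 3.44491 × 1.176 = 33.9003 kN.
I_c = b·h³/36 = 1.12 × 2.1³/36 = 0.28812 m⁴.
Centre of pressure: y_p = y_c + I_c/(y_c·A) = 3.69 + 0.28812/(3.69 × 1.176) = 3.69 + 0.0663957 = 3.7564 m along the plane.
The resultant acts 0.7 + 0.0663957 = 0.766396 m (along the plate) below the hinge at the top edge, so the moment about the hinge is M = F × 0.766396 = 33.9003 × 0.766396 = 25.9811 kN·m.
A normal force at the bottom, 2.1 m from the hinge, must supply this moment: P = 25.9811/2.1 = 12.372 kN.

P ≈ 12.4 kN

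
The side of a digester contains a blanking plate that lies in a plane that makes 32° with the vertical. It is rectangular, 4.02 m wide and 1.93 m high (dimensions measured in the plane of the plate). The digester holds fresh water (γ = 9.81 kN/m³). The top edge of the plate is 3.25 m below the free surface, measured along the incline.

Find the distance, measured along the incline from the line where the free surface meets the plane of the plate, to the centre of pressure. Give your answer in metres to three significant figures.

γ = 9.81 kN/m³.
The plate makes 32° with the vertical, i.e. θ = 90° − 32° = 58° to the horizontal. Measuring y along the incline from the free-surface line, vertical depth h = y·sinθ with sinθ = 0.848048.
The centroid lies 1.93/2 = 0.965 m below the top edge, so y_c = 3.25 + 0.965 = 4.215 m and h_c = 4.215 × 0.848048 = 3.57452 m.
A = 4.02 × 1.93 = 7.7586 m².
Resultant F = γ·h_c·A = 9.81 × 3.57452 × 7.7586 = 272.063 kN.
I_c = b·h³/12 = 4.02 × 1.93³/12 = 2.40833 m⁴.
Centre of pressure: y_p = y_c + I_c/(y_c·A) = 4.215 + 2.40833/(4.215 × 7.7586) = 4.215 + 0.0736436 = 4.28864 m along the plane.

y_p = 4.29 m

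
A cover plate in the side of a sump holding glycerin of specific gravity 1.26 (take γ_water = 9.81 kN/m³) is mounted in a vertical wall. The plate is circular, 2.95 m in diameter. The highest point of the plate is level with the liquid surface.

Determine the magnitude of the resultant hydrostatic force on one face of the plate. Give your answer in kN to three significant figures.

γ = 1.26 × 9.81 = 12.3606 kN/m³.
The centroid is at the centre, 1.475 m below the top of the plate, so the centroid depth is h_c = 1.475 m.
A = π(1.475)² = 6.83493 m².
Resultant F = γ·h_c·A = 12.3606 × 1.475 × 6.83493 = 124.614 kN.

F ≈ 125 kN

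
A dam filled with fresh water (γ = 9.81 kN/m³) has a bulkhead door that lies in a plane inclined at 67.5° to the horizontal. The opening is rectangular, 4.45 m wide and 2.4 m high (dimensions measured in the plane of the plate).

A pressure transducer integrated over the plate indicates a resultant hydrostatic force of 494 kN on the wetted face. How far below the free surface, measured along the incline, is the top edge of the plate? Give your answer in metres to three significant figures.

y_top ≈ 3.90 m

γ = 9.81 kN/m³.
A = 4.45 × 2.4 = 10.68 m².
From F = γ·h_c·A, the centroid depth is h_c = 494/(9.81 × 10.68) = 4.71505 m.
Let θ = 67.5° be the plate's angle to the horizontal; measure y along the incline from where the plane meets the free surface. Vertical depth h = y·sinθ with sinθ = 0.923880.
Along the incline, y_c = h_c/sinθ = 4.71505/0.923880 = 5.10353 m.
The centroid lies 2.4/2 = 1.2 m below the top edge, so the top edge sits at y_top = 5.10353 − 1.2 = 3.90353 m along the incline.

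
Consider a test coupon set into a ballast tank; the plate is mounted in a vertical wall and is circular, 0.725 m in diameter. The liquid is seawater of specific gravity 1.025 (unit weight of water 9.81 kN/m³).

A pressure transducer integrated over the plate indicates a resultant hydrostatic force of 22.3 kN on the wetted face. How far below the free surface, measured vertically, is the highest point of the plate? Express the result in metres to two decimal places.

γ = 1.025 × 9.81 = 10.05525 kN/m³.
A = π(0.3625)² = 0.412825 m².
From F = γ·h_c·A, the centroid depth is h_c = 22.3/(10.05525 × 0.412825) = 5.37212 m.
The centroid is at the centre, 0.3625 m below the top of the plate, so the highest point sits at h_top = 5.37212 − 0.3625 = 5.00962 m below the surface.

d_top ≈ 5.01 m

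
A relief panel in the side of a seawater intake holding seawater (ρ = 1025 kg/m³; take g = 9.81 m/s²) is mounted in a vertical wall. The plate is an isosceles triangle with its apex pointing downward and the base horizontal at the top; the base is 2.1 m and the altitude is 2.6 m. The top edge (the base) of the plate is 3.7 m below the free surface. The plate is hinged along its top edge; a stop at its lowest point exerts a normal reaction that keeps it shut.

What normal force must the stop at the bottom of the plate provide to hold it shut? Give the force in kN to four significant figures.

γ = ρg = 1025 × 9.81 / 1000 = 10.05525 kN/m³.
With the apex down, the centroid sits h/3 = 2.6/3 = 0.866667 m below the base (the top edge), so the centroid depth is h_c = 3.7 + 0.866667 = 4.56667 m.
A = ½ × 2.1 × 2.6 = 2.73 m².
Resultant F = γ·h_c·A = 10.05525 × 4.56667 × 2.73 = 125.359 kN.
I_c = b·h³/36 = 2.1 × 2.6³/36 = 1.02527 m⁴.
Centre of pressure: y_p = y_c + I_c/(y_c·A) = 4.56667 + 1.02527/(4.56667 × 2.73) = 4.56667 + 0.0822387 = 4.64891 m along the plane.
The resultant acts 0.866667 + 0.0822387 = 0.948906 m (along the plate) below the hinge at the top edge, so the moment about the hinge is M = F × 0.948906 = 125.359 × 0.948906 = 118.954 kN·m.
A normal force at the bottom, 2.6 m from the hinge, must supply this moment: P = 118.954/2.6 = 45.7515 kN.

P ≈ 45.75 kN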